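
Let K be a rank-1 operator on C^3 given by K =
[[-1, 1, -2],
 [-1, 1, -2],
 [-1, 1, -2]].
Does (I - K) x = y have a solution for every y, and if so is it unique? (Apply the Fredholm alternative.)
(I - K) is invertible (det(I - K) = 3 ≠ 0), so for every y in C^3 the equation (I - K) x = y has a unique solution.

K has rank 1, so it is an outer product K = u v^T: every row of K is a multiple of one row vector. Reading off the entries, u = (1, 1, 1) and v = (-1, 1, -2) (row i of K equals u_i·v^T). A rank-one matrix u v^T satisfies K u = u (v·u) and kills the (2)-dimensional subspace v^⊥, so its characteristic polynomial is lambda^2 (lambda - v·u) with v·u = tr K = -2. Hence the eigenvalues of I - K are 1 (multiplicity 2) and 1 - (-2) = 3, so det(I - K) = 3. (Direct check: I - K =
[[2, -1, 2],
 [1, 0, 2],
 [1, -1, 3]]
has determinant 3.) The finite-dimensional Fredholm alternative says: either (I - K) is invertible, or ker(I - K) ≠ {0} and then range(I - K) = ker((I - K)^*)^⊥, with dim ker(I - K) = dim ker((I - K)^*). Since det(I - K) ≠ 0, 1 is not an eigenvalue of K and ker(I - K) = {0}, so we are in the first case: for every y there is a unique x = (I - K)^(-1) y. Explicitly, by the Sherman–Morrison formula, (I - u v^T)^(-1) = I + u v^T/(1 - v·u), i.e. (I - K)^(-1) = I + K/(3).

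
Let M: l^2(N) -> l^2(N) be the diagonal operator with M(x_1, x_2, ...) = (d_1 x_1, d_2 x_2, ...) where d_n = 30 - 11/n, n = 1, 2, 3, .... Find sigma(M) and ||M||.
sigma(M) = {30 - 11/n : n ≥ 1} ∪ {30}; ||M|| = 30

A bounded diagonal operator on l^2 with diagonal entries d_n has spectrum equal to the closure of {d_n : n ≥ 1}: every d_n is an eigenvalue (with eigenvector e_n), so {d_n} ⊂ sigma(M); the spectrum is closed, so its closure is too; and for lambda not in the closure, (M - lambda I) has bounded inverse (the diagonal entries 1/(d_n - lambda) are bounded). For our sequence d_n = 30 - 11/n, n = 1, 2, 3, ...:
  - {d_n} = {30 - 11/n : n ≥ 1}; the only limit point is 30
  - closure = {30 - 11/n : n ≥ 1} ∪ {30}
For the norm: a diagonal operator has ||M|| = sup_n |d_n|. Here d_n = 30 - 11/n increases monotonically from d_1 = 19 toward 30, with all terms in [19, 30); so sup_n |d_n| = 30 (the supremum is the limit, not attained). So ||M|| = 30.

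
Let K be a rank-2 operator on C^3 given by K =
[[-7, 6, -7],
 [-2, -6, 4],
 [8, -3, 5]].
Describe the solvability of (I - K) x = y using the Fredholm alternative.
(I - K) is invertible (det(I - K) = 66 ≠ 0), so for every y in C^3 the equation (I - K) x = y has a unique solution.

K has rank 2 and factors as K = U V^T = u1 v1^T + u2 v2^T with u1 = (-3, 0, 3), v1 = (3, 0, 1), u2 = (2, -2, -1), v2 = (1, 3, -2) (multiplying out reproduces the displayed K). The nonzero eigenvalues of U V^T coincide with those of the 2 x 2 matrix G = V^T U = [[v1·u1, v1·u2], [v2·u1, v2·u2]] = [[-6, 5], [-9, -2]], and by the Sylvester determinant identity det(I_3 - U V^T) = det(I_2 - V^T U) = det([[7, -5], [9, 3]]) = (7)(3) - (-5)(9) = 66. (Direct check: I - K =
[[8, -6, 7],
 [2, 7, -4],
 [-8, 3, -4]]
has determinant 66.) The finite-dimensional Fredholm alternative says: either (I - K) is invertible, or ker(I - K) ≠ {0} and then range(I - K) = ker((I - K)^*)^⊥, with dim ker(I - K) = dim ker((I - K)^*). Since det(I - K) ≠ 0, 1 is not an eigenvalue of K and ker(I - K) = {0}, so we are in the first case: for every y there is a unique x = (I - K)^(-1) y. (Explicitly, by the Woodbury identity, (I - U V^T)^(-1) = I + U (I_2 - G)^(-1) V^T.)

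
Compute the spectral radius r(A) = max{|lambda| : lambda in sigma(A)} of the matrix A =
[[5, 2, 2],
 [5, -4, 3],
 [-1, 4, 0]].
r(A) ≈ 6.4116

The eigenvalues of A are the roots of its characteristic polynomial. With M = A (coefficients from the trace, the sum of principal 2x2 minors, and det A):
  p(λ) = det(λ I - M) = λ^3 - λ^2 - 40λ + 34.
No integer candidate from the rational root theorem (±divisors of 34) is a root, so the roots are irrational. The cubic discriminant is Δ = 251004 > 0, so there are three distinct real roots. p(-7) = -78 and p(-6) = 22 have opposite signs, so a root lies in (-7, -6); Newton's method refines it to λ ≈ -6.2589. p(0) = 34 and p(1) = -6 have opposite signs, so a root lies in (0, 1); Newton's method refines it to λ ≈ 0.8473. p(6) = -26 and p(7) = 48 have opposite signs, so a root lies in (6, 7); Newton's method refines it to λ ≈ 6.4116. Check (Vieta): the three roots sum to 1, matching tr M = 1.
Thus the eigenvalues (to 4 decimals) are -6.2589 (modulus 6.2589); 0.8473 (modulus 0.8473); 6.4116 (modulus 6.4116). The spectral radius is the largest modulus: r(A) ≈ 6.4116. (Cross-check: r(A) ≤ ||A||_2 ≈ 8.4167; equality holds whenever A is normal, though it can also hold for some non-normal A.)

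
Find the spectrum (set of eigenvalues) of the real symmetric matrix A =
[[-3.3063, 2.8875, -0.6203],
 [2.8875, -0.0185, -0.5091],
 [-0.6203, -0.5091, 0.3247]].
sigma(A) ≈ {-5, 0, 2}

A is real symmetric, so its spectrum consists of real eigenvalues. Expanding the characteristic polynomial of the displayed matrix gives
  det(λ I - A) = p(λ) = λ^3 + (3)λ^2 + (-10)λ + (0).
Solving p(λ) = 0 yields eigenvalues ≈ -5, 0, 2. (A is shown rounded to 4 decimals, so these recover the underlying integer eigenvalues to within that precision.)
Verification: the trace of A = -3 equals the sum of eigenvalues -3, and det(A) ≈ 0.0004 matches the eigenvalue product 0.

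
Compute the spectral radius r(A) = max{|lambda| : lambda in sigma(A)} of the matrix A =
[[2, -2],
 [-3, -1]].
r(A) = (1 + sqrt(33))/2 ≈ 3.3723

The eigenvalues of A are the roots of its characteristic polynomial. With M = A (coefficients from the trace and determinant):
  p(λ) = det(λ I - M) = λ^2 - λ - 8.
For λ^2 - λ - 8 the discriminant is 33. It is nonnegative but not a perfect square, so the roots are real and irrational: λ = (1 ± sqrt(33))/2 ≈ 3.3723, -2.3723.
Thus the eigenvalues (to 4 decimals) are 3.3723 (modulus 3.3723); -2.3723 (modulus 2.3723). The spectral radius is the largest modulus: r(A) = (1 + sqrt(33))/2 ≈ 3.3723. (Cross-check: r(A) ≤ ||A||_2 ≈ 3.6226; equality holds whenever A is normal, though it can also hold for some non-normal A.)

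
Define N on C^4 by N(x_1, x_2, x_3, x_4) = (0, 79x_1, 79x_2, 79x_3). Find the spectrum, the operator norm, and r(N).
sigma(N) = {0}; ||N|| = 79; r(N) = 0. (N is nilpotent with N^4 = 0.)

On C^4, N is a strictly lower-triangular matrix with 79 on the subdiagonal and zeros elsewhere, so its characteristic polynomial is lambda^4 and every eigenvalue is 0: sigma(N) = {0}. For the operator norm, N e_i = 79e_{i+1} for i = 1, ..., 3 and N e_4 = 0, so the singular values of N are 79 (with multiplicity 3) and 0; hence ||N|| = 79. The spectral radius r(N) = max|lambda| = 0. Note ||N|| > r(N) — characteristic of non-normal nilpotent operators. Indeed N^4 = 0.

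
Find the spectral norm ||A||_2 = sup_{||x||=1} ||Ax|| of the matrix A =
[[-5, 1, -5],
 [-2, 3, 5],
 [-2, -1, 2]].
||A||_2 ≈ 7.6837 (= sqrt(largest eigenvalue of A^T A))

||A||_2 = sigma_max(A) = sqrt(lambda_max(A^T A)). Form the symmetric matrix M = A^T A =
[[33, -9, 11],
 [-9, 11, 8],
 [11, 8, 54]].
Its characteristic polynomial (trace, sum of principal 2x2 minors, determinant of M give the coefficients) is
  p(λ) = det(λ I - M) = λ^3 - 98λ^2 + 2473λ - 10201.
No integer candidate from the rational root theorem (±divisors of 10201) is a root, so the roots are irrational. The cubic discriminant is Δ = 1525197625 > 0, so there are three distinct real roots. p(5) = -161 and p(6) = 1325 have opposite signs, so a root lies in (5, 6); Newton's method refines it to λ ≈ 5.1032. p(33) = 623 and p(34) = -103 have opposite signs, so a root lies in (33, 34); Newton's method refines it to λ ≈ 33.8576. p(59) = -53 and p(60) = 1379 have opposite signs, so a root lies in (59, 60); Newton's method refines it to λ ≈ 59.0391. Check (Vieta): the three roots sum to 98, matching tr M = 98.
So the eigenvalues of A^T A are ≈ 5.1032, 33.8576, 59.0391 (all ≥ 0, as they must be for A^T A). The largest is λ_max ≈ 59.0391, hence ||A||_2 = sqrt(λ_max) ≈ 7.6837.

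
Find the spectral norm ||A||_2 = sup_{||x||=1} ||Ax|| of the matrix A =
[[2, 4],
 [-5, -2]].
||A||_2 = sqrt((49 + sqrt(1377))/2) ≈ 6.5616 (= sqrt(largest eigenvalue of A^T A))

||A||_2 = sigma_max(A) = sqrt(lambda_max(A^T A)). Form the symmetric matrix M = A^T A =
[[29, 18],
 [18, 20]].
Its characteristic polynomial (trace, determinant of M give the coefficients) is
  p(λ) = det(λ I - M) = λ^2 - 49λ + 256.
For λ^2 - 49λ + 256 the discriminant is 1377. It is nonnegative but not a perfect square, so the roots are real and irrational: λ = (49 ± sqrt(1377))/2 ≈ 43.054, 5.946.
So the eigenvalues of A^T A are ≈ 5.946, 43.054 (all ≥ 0, as they must be for A^T A). The largest is λ_max = (49 + sqrt(1377))/2 ≈ 43.054, hence ||A||_2 = sqrt(λ_max) = sqrt((49 + sqrt(1377))/2) ≈ 6.5616.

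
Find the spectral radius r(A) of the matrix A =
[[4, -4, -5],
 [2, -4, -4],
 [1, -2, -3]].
r(A) ≈ 4.9089

The eigenvalues of A are the roots of its characteristic polynomial. With M = A (coefficients from the trace, the sum of principal 2x2 minors, and det A):
  p(λ) = det(λ I - M) = λ^3 + 3λ^2 - 11λ - 8.
No integer candidate from the rational root theorem (±divisors of 8) is a root, so the roots are irrational. The cubic discriminant is Δ = 10301 > 0, so there are three distinct real roots. p(-5) = -3 and p(-4) = 20 have opposite signs, so a root lies in (-5, -4); Newton's method refines it to λ ≈ -4.9089. p(-1) = 5 and p(0) = -8 have opposite signs, so a root lies in (-1, 0); Newton's method refines it to λ ≈ -0.6395. p(2) = -10 and p(3) = 13 have opposite signs, so a root lies in (2, 3); Newton's method refines it to λ ≈ 2.5484. Check (Vieta): the three roots sum to -3, matching tr M = -3.
Thus the eigenvalues (to 4 decimals) are -4.9089 (modulus 4.9089); -0.6395 (modulus 0.6395); 2.5484 (modulus 2.5484). The spectral radius is the largest modulus: r(A) ≈ 4.9089. (Cross-check: r(A) ≤ ||A||_2 ≈ 10.2496; equality holds whenever A is normal, though it can also hold for some non-normal A.)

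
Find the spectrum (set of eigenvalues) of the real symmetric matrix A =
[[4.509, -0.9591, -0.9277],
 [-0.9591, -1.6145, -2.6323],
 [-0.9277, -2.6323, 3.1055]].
sigma(A) ≈ {-3, 4, 5}

A is real symmetric, so its spectrum consists of real eigenvalues. Expanding the characteristic polynomial of the displayed matrix gives
  det(λ I - A) = p(λ) = λ^3 + (-6)λ^2 + (-7)λ + (60.0016).
Solving p(λ) = 0 yields eigenvalues ≈ -3, 4, 5. (A is shown rounded to 4 decimals, so these recover the underlying integer eigenvalues to within that precision.)
Verification: the trace of A = 6 equals the sum of eigenvalues 6, and det(A) ≈ -60.0016 matches the eigenvalue product -60.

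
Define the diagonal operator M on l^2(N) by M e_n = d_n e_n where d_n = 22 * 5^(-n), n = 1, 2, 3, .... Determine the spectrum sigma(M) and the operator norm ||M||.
sigma(M) = {22 * 5^(-n) : n ≥ 1} ∪ {0}; ||M|| = 22/5

A bounded diagonal operator on l^2 with diagonal entries d_n has spectrum equal to the closure of {d_n : n ≥ 1}: every d_n is an eigenvalue (with eigenvector e_n), so {d_n} ⊂ sigma(M); the spectrum is closed, so its closure is too; and for lambda not in the closure, (M - lambda I) has bounded inverse (the diagonal entries 1/(d_n - lambda) are bounded). For our sequence d_n = 22 * 5^(-n), n = 1, 2, 3, ...:
  - {d_n} = {22 * 5^(-n) : n ≥ 1}; the only limit point is 0
  - closure = {22 * 5^(-n) : n ≥ 1} ∪ {0}
For the norm: a diagonal operator has ||M|| = sup_n |d_n|. Here d_n = 22 * 5^(-n) is positive and decreasing, so sup_n |d_n| = d_1 = 22/5. So ||M|| = 22/5.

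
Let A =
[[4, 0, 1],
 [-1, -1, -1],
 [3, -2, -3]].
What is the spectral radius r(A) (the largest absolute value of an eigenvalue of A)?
r(A) ≈ 4.4735

The eigenvalues of A are the roots of its characteristic polynomial. With M = A (coefficients from the trace, the sum of principal 2x2 minors, and det A):
  p(λ) = det(λ I - M) = λ^3 - 18λ - 9.
No integer candidate from the rational root theorem (±divisors of 9) is a root, so the roots are irrational. The cubic discriminant is Δ = 21141 > 0, so there are three distinct real roots. p(-4) = -1 and p(-3) = 18 have opposite signs, so a root lies in (-4, -3); Newton's method refines it to λ ≈ -3.9662. p(-1) = 8 and p(0) = -9 have opposite signs, so a root lies in (-1, 0); Newton's method refines it to λ ≈ -0.5073. p(4) = -17 and p(5) = 26 have opposite signs, so a root lies in (4, 5); Newton's method refines it to λ ≈ 4.4735. Check (Vieta): the three roots sum to 0, matching tr M = 0.
Thus the eigenvalues (to 4 decimals) are -3.9662 (modulus 3.9662); -0.5073 (modulus 0.5073); 4.4735 (modulus 4.4735). The spectral radius is the largest modulus: r(A) ≈ 4.4735. (Cross-check: r(A) ≤ ||A||_2 ≈ 5.3782; equality holds whenever A is normal, though it can also hold for some non-normal A.)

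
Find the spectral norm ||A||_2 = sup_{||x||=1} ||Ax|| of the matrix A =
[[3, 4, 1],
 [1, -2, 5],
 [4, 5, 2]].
||A||_2 ≈ 8.4291 (= sqrt(largest eigenvalue of A^T A))

||A||_2 = sigma_max(A) = sqrt(lambda_max(A^T A)). Form the symmetric matrix M = A^T A =
[[26, 30, 16],
 [30, 45, 4],
 [16, 4, 30]].
Its characteristic polynomial (trace, sum of principal 2x2 minors, determinant of M give the coefficients) is
  p(λ) = det(λ I - M) = λ^3 - 101λ^2 + 2128λ - 4.
No integer candidate from the rational root theorem (±divisors of 4) is a root, so the roots are irrational. The cubic discriminant is Δ = 7647430144 > 0, so there are three distinct real roots. p(0) = -4 and p(1) = 2024 have opposite signs, so a root lies in (0, 1); Newton's method refines it to λ ≈ 0.0019. p(29) = 1156 and p(30) = -64 have opposite signs, so a root lies in (29, 30); Newton's method refines it to λ ≈ 29.948. p(71) = -146 and p(72) = 2876 have opposite signs, so a root lies in (71, 72); Newton's method refines it to λ ≈ 71.0501. Check (Vieta): the three roots sum to 101, matching tr M = 101.
So the eigenvalues of A^T A are ≈ 0.0019, 29.948, 71.0501 (all ≥ 0, as they must be for A^T A). The largest is λ_max ≈ 71.0501, hence ||A||_2 = sqrt(λ_max) ≈ 8.4291.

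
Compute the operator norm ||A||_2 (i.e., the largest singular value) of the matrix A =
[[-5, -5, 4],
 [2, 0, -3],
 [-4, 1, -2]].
||A||_2 ≈ 8.6557 (= sqrt(largest eigenvalue of A^T A))

||A||_2 = sigma_max(A) = sqrt(lambda_max(A^T A)). Form the symmetric matrix M = A^T A =
[[45, 21, -18],
 [21, 26, -22],
 [-18, -22, 29]].
Its characteristic polynomial (trace, sum of principal 2x2 minors, determinant of M give the coefficients) is
  p(λ) = det(λ I - M) = λ^3 - 100λ^2 + 1980λ - 7569.
No integer candidate from the rational root theorem (±divisors of 7569) is a root, so the roots are irrational. The cubic discriminant is Δ = 3307524453 > 0, so there are three distinct real roots. p(5) = -44 and p(6) = 927 have opposite signs, so a root lies in (5, 6); Newton's method refines it to λ ≈ 5.0418. p(20) = 31 and p(21) = -828 have opposite signs, so a root lies in (20, 21); Newton's method refines it to λ ≈ 20.0377. p(74) = -3425 and p(75) = 306 have opposite signs, so a root lies in (74, 75); Newton's method refines it to λ ≈ 74.9204. Check (Vieta): the three roots sum to 100, matching tr M = 100.
So the eigenvalues of A^T A are ≈ 5.0418, 20.0377, 74.9204 (all ≥ 0, as they must be for A^T A). The largest is λ_max ≈ 74.9204, hence ||A||_2 = sqrt(λ_max) ≈ 8.6557.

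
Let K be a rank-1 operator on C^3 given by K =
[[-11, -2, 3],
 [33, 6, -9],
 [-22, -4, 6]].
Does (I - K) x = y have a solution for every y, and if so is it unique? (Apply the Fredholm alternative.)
(I - K) is singular (det(I - K) = 0, i.e. 1 ∈ sigma(K)). (I - K) x = y is solvable iff y ⊥ ker((I - K)^*) = span{(-11, -2, 3)}, i.e. iff -11y_1 - 2y_2 + 3y_3 = 0. When solvable, the solutions are x = y + c·(1, -3, 2), c arbitrary (ker(I - K) = span{(1, -3, 2)}, dimension 1).

K has rank 1, so it is an outer product K = u v^T: every row of K is a multiple of one row vector. Reading off the entries, u = (1, -3, 2) and v = (-11, -2, 3) (row i of K equals u_i·v^T). A rank-one matrix u v^T satisfies K u = u (v·u) and kills the (2)-dimensional subspace v^⊥, so its characteristic polynomial is lambda^2 (lambda - v·u) with v·u = tr K = 1. Hence the eigenvalues of I - K are 1 (multiplicity 2) and 1 - (1) = 0, so det(I - K) = 0. (Direct check: I - K =
[[12, 2, -3],
 [-33, -5, 9],
 [22, 4, -5]]
has determinant 0.) So 1 is an eigenvalue of K and (I - K) is not invertible. The finite-dimensional Fredholm alternative says: either (I - K) is invertible, or ker(I - K) ≠ {0} and then range(I - K) = ker((I - K)^*)^⊥, with dim ker(I - K) = dim ker((I - K)^*). We are in the second case, so we need both kernels. Kernel of I - K: (I - K) u = u - u (v·u) = u - u = 0, so ker(I - K) = span{u} = span{(1, -3, 2)} (it is exactly 1-dimensional because rank(I - K) = 2). Kernel of the adjoint: K is real, so (I - K)^* = I - K^T = I - v u^T, and (I - v u^T) v = v - v (u·v) = 0; hence ker((I - K)^*) = span{v} = span{(-11, -2, 3)}. Therefore (I - K) x = y is solvable iff <y, v> = 0, i.e. iff -11y_1 - 2y_2 + 3y_3 = 0. When this holds, K y = u (v·y) = 0, so (I - K) y = y and x = y is a particular solution; the full solution set is the line x = y + c·u = y + c·(1, -3, 2), c ∈ C.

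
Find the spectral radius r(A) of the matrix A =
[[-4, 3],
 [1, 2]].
r(A) = (2 + sqrt(48))/2 ≈ 4.4641

The eigenvalues of A are the roots of its characteristic polynomial. With M = A (coefficients from the trace and determinant):
  p(λ) = det(λ I - M) = λ^2 + 2λ - 11.
For λ^2 + 2λ - 11 the discriminant is 48. It is nonnegative but not a perfect square, so the roots are real and irrational: λ = (-2 ± sqrt(48))/2 ≈ 2.4641, -4.4641.
Thus the eigenvalues (to 4 decimals) are 2.4641 (modulus 2.4641); -4.4641 (modulus 4.4641). The spectral radius is the largest modulus: r(A) = (2 + sqrt(48))/2 ≈ 4.4641. (Cross-check: r(A) ≤ ||A||_2 ≈ 5.0198; equality holds whenever A is normal, though it can also hold for some non-normal A.)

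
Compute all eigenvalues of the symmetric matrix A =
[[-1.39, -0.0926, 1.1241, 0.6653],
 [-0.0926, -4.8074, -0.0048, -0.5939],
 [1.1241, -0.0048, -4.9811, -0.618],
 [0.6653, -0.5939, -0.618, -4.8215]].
sigma(A) ≈ {-6, -5, -4, -1}

A is real symmetric, so its spectrum consists of real eigenvalues. Expanding the characteristic polynomial of the displayed matrix gives
  det(λ I - A) = p(λ) = λ^4 + (16)λ^3 + (89)λ^2 + (193.9985)λ + (119.9968).
Solving p(λ) = 0 yields eigenvalues ≈ -6, -5, -4, -1. (A is shown rounded to 4 decimals, so these recover the underlying integer eigenvalues to within that precision.)
Verification: the trace of A = -16 equals the sum of eigenvalues -16, and det(A) ≈ 119.9968 matches the eigenvalue product 120.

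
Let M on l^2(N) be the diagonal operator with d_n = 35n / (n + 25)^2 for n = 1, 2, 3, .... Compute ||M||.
||M|| = 7/20 (attained at n = 25)

For M diagonal, ||M|| = sup_n |d_n|. Treat f(x) = 35x / (x + 25)^2 for real x > 0. By the quotient rule, f'(x) = 35(25 - x)/(x + 25)^3, which is positive for x < 25 and negative for x > 25. So f has a unique maximum at x = 25, and since 25 is a positive integer, the supremum over n ≥ 1 is attained at n = 25: d_25 = 35·25/(25 + 25)^2 = 35·25/2500 = 7/20. Hence ||M|| = 7/20.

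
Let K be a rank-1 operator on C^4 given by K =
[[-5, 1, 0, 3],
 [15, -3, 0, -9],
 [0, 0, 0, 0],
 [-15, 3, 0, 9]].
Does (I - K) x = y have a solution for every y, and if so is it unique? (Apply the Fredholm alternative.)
(I - K) is singular (det(I - K) = 0, i.e. 1 ∈ sigma(K)). (I - K) x = y is solvable iff y ⊥ ker((I - K)^*) = span{(-5, 1, 0, 3)}, i.e. iff -5y_1 + y_2 + 3y_4 = 0. When solvable, the solutions are x = y + c·(1, -3, 0, 3), c arbitrary (ker(I - K) = span{(1, -3, 0, 3)}, dimension 1).

K has rank 1, so it is an outer product K = u v^T: every row of K is a multiple of one row vector. Reading off the entries, u = (1, -3, 0, 3) and v = (-5, 1, 0, 3) (row i of K equals u_i·v^T). A rank-one matrix u v^T satisfies K u = u (v·u) and kills the (3)-dimensional subspace v^⊥, so its characteristic polynomial is lambda^3 (lambda - v·u) with v·u = tr K = 1. Hence the eigenvalues of I - K are 1 (multiplicity 3) and 1 - (1) = 0, so det(I - K) = 0. (Direct check: I - K =
[[6, -1, 0, -3],
 [-15, 4, 0, 9],
 [0, 0, 1, 0],
 [15, -3, 0, -8]]
has determinant 0.) So 1 is an eigenvalue of K and (I - K) is not invertible. The finite-dimensional Fredholm alternative says: either (I - K) is invertible, or ker(I - K) ≠ {0} and then range(I - K) = ker((I - K)^*)^⊥, with dim ker(I - K) = dim ker((I - K)^*). We are in the second case, so we need both kernels. Kernel of I - K: (I - K) u = u - u (v·u) = u - u = 0, so ker(I - K) = span{u} = span{(1, -3, 0, 3)} (it is exactly 1-dimensional because rank(I - K) = 3). Kernel of the adjoint: K is real, so (I - K)^* = I - K^T = I - v u^T, and (I - v u^T) v = v - v (u·v) = 0; hence ker((I - K)^*) = span{v} = span{(-5, 1, 0, 3)}. Therefore (I - K) x = y is solvable iff <y, v> = 0, i.e. iff -5y_1 + y_2 + 3y_4 = 0. When this holds, K y = u (v·y) = 0, so (I - K) y = y and x = y is a particular solution; the full solution set is the line x = y + c·u = y + c·(1, -3, 0, 3), c ∈ C.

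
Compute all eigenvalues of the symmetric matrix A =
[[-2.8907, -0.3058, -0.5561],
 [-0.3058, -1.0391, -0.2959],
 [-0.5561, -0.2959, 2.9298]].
sigma(A) ≈ {-3, -1, 3}

A is real symmetric, so its spectrum consists of real eigenvalues. Expanding the characteristic polynomial of the displayed matrix gives
  det(λ I - A) = p(λ) = λ^3 + (1)λ^2 + (-9)λ + (-9).
Solving p(λ) = 0 yields eigenvalues ≈ -3, -1, 3. (A is shown rounded to 4 decimals, so these recover the underlying integer eigenvalues to within that precision.)
Verification: the trace of A = -1 equals the sum of eigenvalues -1, and det(A) ≈ 9.0001 matches the eigenvalue product 9.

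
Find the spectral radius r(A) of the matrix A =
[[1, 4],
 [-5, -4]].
r(A) = 4

The eigenvalues of A are the roots of its characteristic polynomial. With M = A (coefficients from the trace and determinant):
  p(λ) = det(λ I - M) = λ^2 + 3λ + 16.
For λ^2 + 3λ + 16 the discriminant is -55. It is negative, so the roots are the complex-conjugate pair λ = -3/2 ± (sqrt(55)/2) i ≈ -1.5 ± 3.7081i. For a conjugate pair the product of the roots equals the constant term, so |λ|^2 = 16 and |λ| = sqrt(16) = 4.
Thus the eigenvalues (to 4 decimals) are -1.5 ± 3.7081i (modulus 4). The spectral radius is the largest modulus: r(A) = 4. (Cross-check: r(A) ≤ ||A||_2 ≈ 7.2929; equality holds whenever A is normal, though it can also hold for some non-normal A.)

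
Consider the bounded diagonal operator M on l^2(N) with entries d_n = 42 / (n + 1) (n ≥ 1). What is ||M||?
||M|| = 21 (attained at n = 1)

For M diagonal, ||M|| = sup_n |d_n| = sup_n 42/(n + 1). This is positive and strictly decreasing in n, so the supremum is attained at n = 1: d_1 = 42/(1 + 1) = 21. Hence ||M|| = 21.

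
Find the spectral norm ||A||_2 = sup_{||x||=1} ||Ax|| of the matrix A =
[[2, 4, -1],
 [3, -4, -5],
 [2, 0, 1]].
||A||_2 ≈ 7.1304 (= sqrt(largest eigenvalue of A^T A))

||A||_2 = sigma_max(A) = sqrt(lambda_max(A^T A)). Form the symmetric matrix M = A^T A =
[[17, -4, -15],
 [-4, 32, 16],
 [-15, 16, 27]].
Its characteristic polynomial (trace, sum of principal 2x2 minors, determinant of M give the coefficients) is
  p(λ) = det(λ I - M) = λ^3 - 76λ^2 + 1370λ - 4624.
No integer candidate from the rational root theorem (±divisors of 4624) is a root, so the roots are irrational. The cubic discriminant is Δ = 525080992 > 0, so there are three distinct real roots. p(4) = -296 and p(5) = 451 have opposite signs, so a root lies in (4, 5); Newton's method refines it to λ ≈ 4.3766. p(20) = 376 and p(21) = -109 have opposite signs, so a root lies in (20, 21); Newton's method refines it to λ ≈ 20.7803. p(50) = -1124 and p(51) = 221 have opposite signs, so a root lies in (50, 51); Newton's method refines it to λ ≈ 50.8431. Check (Vieta): the three roots sum to 76, matching tr M = 76.
So the eigenvalues of A^T A are ≈ 4.3766, 20.7803, 50.8431 (all ≥ 0, as they must be for A^T A). The largest is λ_max ≈ 50.8431, hence ||A||_2 = sqrt(λ_max) ≈ 7.1304.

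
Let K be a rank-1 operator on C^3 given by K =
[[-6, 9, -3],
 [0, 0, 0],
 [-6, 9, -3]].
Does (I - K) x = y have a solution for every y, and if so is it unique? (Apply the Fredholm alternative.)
(I - K) is invertible (det(I - K) = 10 ≠ 0), so for every y in C^3 the equation (I - K) x = y has a unique solution.

K has rank 1, so it is an outer product K = u v^T: every row of K is a multiple of one row vector. Reading off the entries, u = (-3, 0, -3) and v = (2, -3, 1) (row i of K equals u_i·v^T). A rank-one matrix u v^T satisfies K u = u (v·u) and kills the (2)-dimensional subspace v^⊥, so its characteristic polynomial is lambda^2 (lambda - v·u) with v·u = tr K = -9. Hence the eigenvalues of I - K are 1 (multiplicity 2) and 1 - (-9) = 10, so det(I - K) = 10. (Direct check: I - K =
[[7, -9, 3],
 [0, 1, 0],
 [6, -9, 4]]
has determinant 10.) The finite-dimensional Fredholm alternative says: either (I - K) is invertible, or ker(I - K) ≠ {0} and then range(I - K) = ker((I - K)^*)^⊥, with dim ker(I - K) = dim ker((I - K)^*). Since det(I - K) ≠ 0, 1 is not an eigenvalue of K and ker(I - K) = {0}, so we are in the first case: for every y there is a unique x = (I - K)^(-1) y. Explicitly, by the Sherman–Morrison formula, (I - u v^T)^(-1) = I + u v^T/(1 - v·u), i.e. (I - K)^(-1) = I + K/(10).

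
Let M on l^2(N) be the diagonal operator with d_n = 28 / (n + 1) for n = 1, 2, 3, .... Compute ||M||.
||M|| = 14 (attained at n = 1)

For M diagonal, ||M|| = sup_n |d_n| = sup_n 28/(n + 1). This is positive and strictly decreasing in n, so the supremum is attained at n = 1: d_1 = 28/(1 + 1) = 14. Hence ||M|| = 14.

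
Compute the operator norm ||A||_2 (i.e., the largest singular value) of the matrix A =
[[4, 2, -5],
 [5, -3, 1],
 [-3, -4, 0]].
||A||_2 ≈ 7.7905 (= sqrt(largest eigenvalue of A^T A))

||A||_2 = sigma_max(A) = sqrt(lambda_max(A^T A)). Form the symmetric matrix M = A^T A =
[[50, 5, -15],
 [5, 29, -13],
 [-15, -13, 26]].
Its characteristic polynomial (trace, sum of principal 2x2 minors, determinant of M give the coefficients) is
  p(λ) = det(λ I - M) = λ^3 - 105λ^2 + 3085λ - 24025.
No integer candidate from the rational root theorem (±divisors of 24025) is a root, so the roots are irrational. The cubic discriminant is Δ = 734036000 > 0, so there are three distinct real roots. p(12) = -397 and p(13) = 532 have opposite signs, so a root lies in (12, 13); Newton's method refines it to λ ≈ 12.4097. p(31) = 496 and p(32) = -57 have opposite signs, so a root lies in (31, 32); Newton's method refines it to λ ≈ 31.8986. p(60) = -925 and p(61) = 436 have opposite signs, so a root lies in (60, 61); Newton's method refines it to λ ≈ 60.6917. Check (Vieta): the three roots sum to 105, matching tr M = 105.
So the eigenvalues of A^T A are ≈ 12.4097, 31.8986, 60.6917 (all ≥ 0, as they must be for A^T A). The largest is λ_max ≈ 60.6917, hence ||A||_2 = sqrt(λ_max) ≈ 7.7905.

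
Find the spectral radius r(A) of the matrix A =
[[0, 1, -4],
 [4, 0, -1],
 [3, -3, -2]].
r(A) ≈ 4.3244

The eigenvalues of A are the roots of its characteristic polynomial. With M = A (coefficients from the trace, the sum of principal 2x2 minors, and det A):
  p(λ) = det(λ I - M) = λ^3 + 2λ^2 + 5λ - 53.
No integer candidate from the rational root theorem (±divisors of 53) is a root, so the roots are irrational. The cubic discriminant is Δ = -84087 < 0, so there is one real root and a complex-conjugate pair. p(2) = -27 and p(3) = 7 have opposite signs, so a root lies in (2, 3); Newton's method refines it to λ ≈ 2.8341. Dividing out (λ - (2.8341)) leaves approximately λ^2 + 4.8341λ + 18.7006. For λ^2 + 4.8341λ + 18.7006 the discriminant is -51.4335. It is negative, so the remaining roots are the complex-conjugate pair λ ≈ -2.4171 ± 3.5859i. Their product equals the constant term, so |λ|^2 ≈ 18.7006 and |λ| ≈ 4.3244.
Thus the eigenvalues (to 4 decimals) are 2.8341 (modulus 2.8341); -2.4171 ± 3.5859i (modulus 4.3244). The spectral radius is the largest modulus: r(A) ≈ 4.3244. (Cross-check: r(A) ≤ ||A||_2 ≈ 5.9909; equality holds whenever A is normal, though it can also hold for some non-normal A.)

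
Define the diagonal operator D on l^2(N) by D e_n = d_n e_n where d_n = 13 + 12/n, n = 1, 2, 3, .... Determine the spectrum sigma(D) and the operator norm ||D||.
sigma(D) = {13 + 12/n : n ≥ 1} ∪ {13}; ||D|| = 25

A bounded diagonal operator on l^2 with diagonal entries d_n has spectrum equal to the closure of {d_n : n ≥ 1}: every d_n is an eigenvalue (with eigenvector e_n), so {d_n} ⊂ sigma(D); the spectrum is closed, so its closure is too; and for lambda not in the closure, (D - lambda I) has bounded inverse (the diagonal entries 1/(d_n - lambda) are bounded). For our sequence d_n = 13 + 12/n, n = 1, 2, 3, ...:
  - {d_n} = {13 + 12/n : n ≥ 1}; the only limit point is 13
  - closure = {13 + 12/n : n ≥ 1} ∪ {13}
For the norm: a diagonal operator has ||D|| = sup_n |d_n|. Here d_n = 13 + 12/n is positive and decreasing, so sup_n |d_n| = d_1 = 13 + 12 = 25. So ||D|| = 25.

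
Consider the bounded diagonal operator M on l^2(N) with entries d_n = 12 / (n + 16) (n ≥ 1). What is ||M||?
||M|| = 12/17 (attained at n = 1)

For M diagonal, ||M|| = sup_n |d_n| = sup_n 12/(n + 16). This is positive and strictly decreasing in n, so the supremum is attained at n = 1: d_1 = 12/(1 + 16) = 12/17. Hence ||M|| = 12/17.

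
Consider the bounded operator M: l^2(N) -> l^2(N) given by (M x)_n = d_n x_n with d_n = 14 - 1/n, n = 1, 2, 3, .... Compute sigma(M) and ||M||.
sigma(M) = {14 - 1/n : n ≥ 1} ∪ {14}; ||M|| = 14

A bounded diagonal operator on l^2 with diagonal entries d_n has spectrum equal to the closure of {d_n : n ≥ 1}: every d_n is an eigenvalue (with eigenvector e_n), so {d_n} ⊂ sigma(M); the spectrum is closed, so its closure is too; and for lambda not in the closure, (M - lambda I) has bounded inverse (the diagonal entries 1/(d_n - lambda) are bounded). For our sequence d_n = 14 - 1/n, n = 1, 2, 3, ...:
  - {d_n} = {14 - 1/n : n ≥ 1}; the only limit point is 14
  - closure = {14 - 1/n : n ≥ 1} ∪ {14}
For the norm: a diagonal operator has ||M|| = sup_n |d_n|. Here d_n = 14 - 1/n increases monotonically from d_1 = 13 toward 14, with all terms in [13, 14); so sup_n |d_n| = 14 (the supremum is the limit, not attained). So ||M|| = 14.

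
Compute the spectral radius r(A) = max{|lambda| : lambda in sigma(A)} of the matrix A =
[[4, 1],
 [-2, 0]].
r(A) = (4 + sqrt(8))/2 ≈ 3.4142

The eigenvalues of A are the roots of its characteristic polynomial. With M = A (coefficients from the trace and determinant):
  p(λ) = det(λ I - M) = λ^2 - 4λ + 2.
For λ^2 - 4λ + 2 the discriminant is 8. It is nonnegative but not a perfect square, so the roots are real and irrational: λ = (4 ± sqrt(8))/2 ≈ 3.4142, 0.5858.
Thus the eigenvalues (to 4 decimals) are 3.4142 (modulus 3.4142); 0.5858 (modulus 0.5858). The spectral radius is the largest modulus: r(A) = (4 + sqrt(8))/2 ≈ 3.4142. (Cross-check: r(A) ≤ ||A||_2 ≈ 4.5616; equality holds whenever A is normal, though it can also hold for some non-normal A.)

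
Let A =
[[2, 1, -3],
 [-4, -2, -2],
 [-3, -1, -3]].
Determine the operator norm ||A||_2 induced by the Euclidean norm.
||A||_2 ≈ 6.4621 (= sqrt(largest eigenvalue of A^T A))

||A||_2 = sigma_max(A) = sqrt(lambda_max(A^T A)). Form the symmetric matrix M = A^T A =
[[29, 13, 11],
 [13, 6, 4],
 [11, 4, 22]].
Its characteristic polynomial (trace, sum of principal 2x2 minors, determinant of M give the coefficients) is
  p(λ) = det(λ I - M) = λ^3 - 57λ^2 + 638λ - 64.
No integer candidate from the rational root theorem (±divisors of 64) is a root, so the roots are irrational. The cubic discriminant is Δ = 278083300 > 0, so there are three distinct real roots. p(0) = -64 and p(1) = 518 have opposite signs, so a root lies in (0, 1); Newton's method refines it to λ ≈ 0.1012. p(15) = 56 and p(16) = -352 have opposite signs, so a root lies in (15, 16); Newton's method refines it to λ ≈ 15.1405. p(41) = -802 and p(42) = 272 have opposite signs, so a root lies in (41, 42); Newton's method refines it to λ ≈ 41.7583. Check (Vieta): the three roots sum to 57, matching tr M = 57.
So the eigenvalues of A^T A are ≈ 0.1012, 15.1405, 41.7583 (all ≥ 0, as they must be for A^T A). The largest is λ_max ≈ 41.7583, hence ||A||_2 = sqrt(λ_max) ≈ 6.4621.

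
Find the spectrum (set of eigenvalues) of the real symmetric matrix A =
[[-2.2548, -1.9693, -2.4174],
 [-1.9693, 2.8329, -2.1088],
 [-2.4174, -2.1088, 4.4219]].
sigma(A) ≈ {-4, 3, 6}

A is real symmetric, so its spectrum consists of real eigenvalues. Expanding the characteristic polynomial of the displayed matrix gives
  det(λ I - A) = p(λ) = λ^3 + (-5)λ^2 + (-18)λ + (72).
Solving p(λ) = 0 yields eigenvalues ≈ -4, 3, 6. (A is shown rounded to 4 decimals, so these recover the underlying integer eigenvalues to within that precision.)
Verification: the trace of A = 5 equals the sum of eigenvalues 5, and det(A) ≈ -72.0002 matches the eigenvalue product -72.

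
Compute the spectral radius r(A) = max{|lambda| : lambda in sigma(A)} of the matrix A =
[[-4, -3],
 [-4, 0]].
r(A) = 6

The eigenvalues of A are the roots of its characteristic polynomial. With M = A (coefficients from the trace and determinant):
  p(λ) = det(λ I - M) = λ^2 + 4λ - 12.
For λ^2 + 4λ - 12 the discriminant is 64. It is a perfect square (8^2), so the roots are rational: λ = (-4 ± 8)/2 = 2, -6.
Thus the eigenvalues (to 4 decimals) are 2 (modulus 2); -6 (modulus 6). The spectral radius is the largest modulus: r(A) = 6. (Cross-check: r(A) ≤ ||A||_2 ≈ 6.0927; equality holds whenever A is normal, though it can also hold for some non-normal A.)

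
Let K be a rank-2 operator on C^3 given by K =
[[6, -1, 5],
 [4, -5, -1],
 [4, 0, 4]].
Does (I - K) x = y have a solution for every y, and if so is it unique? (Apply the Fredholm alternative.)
(I - K) is invertible (det(I - K) = -46 ≠ 0), so for every y in C^3 the equation (I - K) x = y has a unique solution.

K has rank 2 and factors as K = U V^T = u1 v1^T + u2 v2^T with u1 = (-3, -2, -2), v1 = (-2, 1, -1), u2 = (2, -3, 2), v2 = (0, 1, 1) (multiplying out reproduces the displayed K). The nonzero eigenvalues of U V^T coincide with those of the 2 x 2 matrix G = V^T U = [[v1·u1, v1·u2], [v2·u1, v2·u2]] = [[6, -9], [-4, -1]], and by the Sylvester determinant identity det(I_3 - U V^T) = det(I_2 - V^T U) = det([[-5, 9], [4, 2]]) = (-5)(2) - (9)(4) = -46. (Direct check: I - K =
[[-5, 1, -5],
 [-4, 6, 1],
 [-4, 0, -3]]
has determinant -46.) The finite-dimensional Fredholm alternative says: either (I - K) is invertible, or ker(I - K) ≠ {0} and then range(I - K) = ker((I - K)^*)^⊥, with dim ker(I - K) = dim ker((I - K)^*). Since det(I - K) ≠ 0, 1 is not an eigenvalue of K and ker(I - K) = {0}, so we are in the first case: for every y there is a unique x = (I - K)^(-1) y. (Explicitly, by the Woodbury identity, (I - U V^T)^(-1) = I + U (I_2 - G)^(-1) V^T.)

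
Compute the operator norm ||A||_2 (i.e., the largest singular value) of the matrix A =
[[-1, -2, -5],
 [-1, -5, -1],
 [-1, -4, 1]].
||A||_2 ≈ 7.2887 (= sqrt(largest eigenvalue of A^T A))

||A||_2 = sigma_max(A) = sqrt(lambda_max(A^T A)). Form the symmetric matrix M = A^T A =
[[3, 11, 5],
 [11, 45, 11],
 [5, 11, 27]].
Its characteristic polynomial (trace, sum of principal 2x2 minors, determinant of M give the coefficients) is
  p(λ) = det(λ I - M) = λ^3 - 75λ^2 + 1164λ - 100.
No integer candidate from the rational root theorem (±divisors of 100) is a root, so the roots are irrational. The cubic discriminant is Δ = 1301014224 > 0, so there are three distinct real roots. p(0) = -100 and p(1) = 990 have opposite signs, so a root lies in (0, 1); Newton's method refines it to λ ≈ 0.0864. p(21) = 530 and p(22) = -144 have opposite signs, so a root lies in (21, 22); Newton's method refines it to λ ≈ 21.7889. p(53) = -206 and p(54) = 1520 have opposite signs, so a root lies in (53, 54); Newton's method refines it to λ ≈ 53.1247. Check (Vieta): the three roots sum to 75, matching tr M = 75.
So the eigenvalues of A^T A are ≈ 0.0864, 21.7889, 53.1247 (all ≥ 0, as they must be for A^T A). The largest is λ_max ≈ 53.1247, hence ||A||_2 = sqrt(λ_max) ≈ 7.2887.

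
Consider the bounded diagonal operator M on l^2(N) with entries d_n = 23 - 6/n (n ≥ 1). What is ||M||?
||M|| = 23

For a diagonal operator on l^2 with entries d_n, ||M|| = sup_n |d_n|. Here d_1 = 17, d_2 = 20, ..., and d_n = 23 - 6/n increases monotonically toward 23. All terms lie in [17, 23), so |d_n| = d_n and the supremum is the limit 23, which is not attained by any individual d_n. Hence ||M|| = 23.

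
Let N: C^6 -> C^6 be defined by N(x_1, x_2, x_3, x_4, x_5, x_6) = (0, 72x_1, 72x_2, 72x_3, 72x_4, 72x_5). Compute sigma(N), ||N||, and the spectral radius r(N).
sigma(N) = {0}; ||N|| = 72; r(N) = 0. (N is nilpotent with N^6 = 0.)

On C^6, N is a strictly lower-triangular matrix with 72 on the subdiagonal and zeros elsewhere, so its characteristic polynomial is lambda^6 and every eigenvalue is 0: sigma(N) = {0}. For the operator norm, N e_i = 72e_{i+1} for i = 1, ..., 5 and N e_6 = 0, so the singular values of N are 72 (with multiplicity 5) and 0; hence ||N|| = 72. The spectral radius r(N) = max|lambda| = 0. Note ||N|| > r(N) — characteristic of non-normal nilpotent operators. Indeed N^6 = 0.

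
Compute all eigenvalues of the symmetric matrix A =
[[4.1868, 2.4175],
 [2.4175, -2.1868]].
sigma(A) ≈ {-3, 5}

A is real symmetric, so its spectrum consists of real eigenvalues. Expanding the characteristic polynomial of the displayed matrix gives
  det(λ I - A) = p(λ) = λ^2 + (-2)λ + (-15).
Solving p(λ) = 0 yields eigenvalues ≈ -3, 5. (A is shown rounded to 4 decimals, so these recover the underlying integer eigenvalues to within that precision.)
Verification: the trace of A = 2 equals the sum of eigenvalues 2, and det(A) ≈ -15.0000 matches the eigenvalue product -15.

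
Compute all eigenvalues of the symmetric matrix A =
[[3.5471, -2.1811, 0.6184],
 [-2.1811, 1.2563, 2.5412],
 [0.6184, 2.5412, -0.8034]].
sigma(A) ≈ {-3, 2, 5}

A is real symmetric, so its spectrum consists of real eigenvalues. Expanding the characteristic polynomial of the displayed matrix gives
  det(λ I - A) = p(λ) = λ^3 + (-4)λ^2 + (-11)λ + (30).
Solving p(λ) = 0 yields eigenvalues ≈ -3, 2, 5. (A is shown rounded to 4 decimals, so these recover the underlying integer eigenvalues to within that precision.)
Verification: the trace of A = 4 equals the sum of eigenvalues 4, and det(A) ≈ -29.9998 matches the eigenvalue product -30.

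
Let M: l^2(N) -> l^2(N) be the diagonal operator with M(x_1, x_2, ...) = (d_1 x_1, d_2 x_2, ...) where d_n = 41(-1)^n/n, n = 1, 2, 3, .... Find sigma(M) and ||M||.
sigma(M) = {41(-1)^n/n : n ≥ 1} ∪ {0}; ||M|| = 41

A bounded diagonal operator on l^2 with diagonal entries d_n has spectrum equal to the closure of {d_n : n ≥ 1}: every d_n is an eigenvalue (with eigenvector e_n), so {d_n} ⊂ sigma(M); the spectrum is closed, so its closure is too; and for lambda not in the closure, (M - lambda I) has bounded inverse (the diagonal entries 1/(d_n - lambda) are bounded). For our sequence d_n = 41(-1)^n/n, n = 1, 2, 3, ...:
  - {d_n} = {41(-1)^n/n : n ≥ 1}; the only limit point is 0
  - closure = {41(-1)^n/n : n ≥ 1} ∪ {0}
For the norm: a diagonal operator has ||M|| = sup_n |d_n|. Here |d_n| = 41/n is decreasing, so sup_n |d_n| = |d_1| = 41. So ||M|| = 41.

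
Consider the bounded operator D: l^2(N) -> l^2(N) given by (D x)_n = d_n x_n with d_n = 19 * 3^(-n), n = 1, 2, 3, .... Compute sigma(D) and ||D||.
sigma(D) = {19 * 3^(-n) : n ≥ 1} ∪ {0}; ||D|| = 19/3

A bounded diagonal operator on l^2 with diagonal entries d_n has spectrum equal to the closure of {d_n : n ≥ 1}: every d_n is an eigenvalue (with eigenvector e_n), so {d_n} ⊂ sigma(D); the spectrum is closed, so its closure is too; and for lambda not in the closure, (D - lambda I) has bounded inverse (the diagonal entries 1/(d_n - lambda) are bounded). For our sequence d_n = 19 * 3^(-n), n = 1, 2, 3, ...:
  - {d_n} = {19 * 3^(-n) : n ≥ 1}; the only limit point is 0
  - closure = {19 * 3^(-n) : n ≥ 1} ∪ {0}
For the norm: a diagonal operator has ||D|| = sup_n |d_n|. Here d_n = 19 * 3^(-n) is positive and decreasing, so sup_n |d_n| = d_1 = 19/3. So ||D|| = 19/3.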